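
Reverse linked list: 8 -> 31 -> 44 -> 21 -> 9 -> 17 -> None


Step 1: curr=8, set curr.next=prev(None) | reversed so far: 8
Step 2: curr=31, set curr.next=prev(8) | reversed so far: 31 -> 8
Step 3: curr=44, set curr.next=prev(31) | reversed so far: 44 -> 31 -> 8
Step 4: curr=21, set curr.next=prev(44) | reversed so far: 21 -> 44 -> 31 -> 8
Step 5: curr=9, set curr.next=prev(21) | reversed so far: 9 -> 21 -> 44 -> 31 -> 8
Step 6: curr=17, set curr.next=prev(9) | reversed so far: 17 -> 9 -> 21 -> 44 -> 31 -> 8

17 -> 9 -> 21 -> 44 -> 31 -> 8 -> None


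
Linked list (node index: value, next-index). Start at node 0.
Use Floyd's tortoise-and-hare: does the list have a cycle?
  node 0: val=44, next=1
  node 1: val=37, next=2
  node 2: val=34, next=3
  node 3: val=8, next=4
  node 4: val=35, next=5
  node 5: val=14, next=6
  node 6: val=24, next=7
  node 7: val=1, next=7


Floyd's tortoise (slow, +1) and hare (fast, +2):
  init: slow=0, fast=0
  step 1: slow=1, fast=2
  step 2: slow=2, fast=4
  step 3: slow=3, fast=6
  step 4: slow=4, fast=7
  step 5: slow=5, fast=7
  step 6: slow=6, fast=7
  step 7: slow=7, fast=7
  slow == fast at node 7: cycle detected

Cycle: yes


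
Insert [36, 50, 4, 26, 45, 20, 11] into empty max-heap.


Insert 36: [36]
Insert 50: [50, 36]
Insert 4: [50, 36, 4]
Insert 26: [50, 36, 4, 26]
Insert 45: [50, 45, 4, 26, 36]
Insert 20: [50, 45, 20, 26, 36, 4]
Insert 11: [50, 45, 20, 26, 36, 4, 11]

Final heap: [50, 45, 20, 26, 36, 4, 11]


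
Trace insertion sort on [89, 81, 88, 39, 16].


Initial: [89, 81, 88, 39, 16]
Insert 81: [81, 89, 88, 39, 16]
Insert 88: [81, 88, 89, 39, 16]
Insert 39: [39, 81, 88, 89, 16]
Insert 16: [16, 39, 81, 88, 89]

Sorted: [16, 39, 81, 88, 89]


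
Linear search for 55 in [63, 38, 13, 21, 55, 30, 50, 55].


i=0: 63!=55
i=1: 38!=55
i=2: 13!=55
i=3: 21!=55
i=4: 55==55 found!

Found at 4, 5 comps


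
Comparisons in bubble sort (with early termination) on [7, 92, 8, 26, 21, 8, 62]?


Algorithm: bubble sort (with early termination)
Input: [7, 92, 8, 26, 21, 8, 62]
Sorted: [7, 8, 8, 21, 26, 62, 92]

18


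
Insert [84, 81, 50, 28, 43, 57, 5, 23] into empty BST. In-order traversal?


Insert 84: root
Insert 81: L from 84
Insert 50: L from 84 -> L from 81
Insert 28: L from 84 -> L from 81 -> L from 50
Insert 43: L from 84 -> L from 81 -> L from 50 -> R from 28
Insert 57: L from 84 -> L from 81 -> R from 50
Insert 5: L from 84 -> L from 81 -> L from 50 -> L from 28
Insert 23: L from 84 -> L from 81 -> L from 50 -> L from 28 -> R from 5

In-order: [5, 23, 28, 43, 50, 57, 81, 84]


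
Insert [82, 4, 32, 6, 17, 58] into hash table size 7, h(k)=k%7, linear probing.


Insert 82: h=5 -> slot 5
Insert 4: h=4 -> slot 4
Insert 32: h=4, 2 probes -> slot 6
Insert 6: h=6, 1 probes -> slot 0
Insert 17: h=3 -> slot 3
Insert 58: h=2 -> slot 2

Table: [6, None, 58, 17, 4, 82, 32]


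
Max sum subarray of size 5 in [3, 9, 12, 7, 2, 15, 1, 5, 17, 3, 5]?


[0:5]: 33
[1:6]: 45
[2:7]: 37
[3:8]: 30
[4:9]: 40
[5:10]: 41
[6:11]: 31

Max: 45 at [1:6]


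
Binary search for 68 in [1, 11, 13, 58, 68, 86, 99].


Step 1: lo=0, hi=6, mid=3, val=58
Step 2: lo=4, hi=6, mid=5, val=86
Step 3: lo=4, hi=4, mid=4, val=68

Found at index 4


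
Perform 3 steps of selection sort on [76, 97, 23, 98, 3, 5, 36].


Initial: [76, 97, 23, 98, 3, 5, 36]
Step 1: min=3 at 4
  Swap: [3, 97, 23, 98, 76, 5, 36]
Step 2: min=5 at 5
  Swap: [3, 5, 23, 98, 76, 97, 36]
Step 3: min=23 at 2
  Swap: [3, 5, 23, 98, 76, 97, 36]

After 3 steps: [3, 5, 23, 98, 76, 97, 36]


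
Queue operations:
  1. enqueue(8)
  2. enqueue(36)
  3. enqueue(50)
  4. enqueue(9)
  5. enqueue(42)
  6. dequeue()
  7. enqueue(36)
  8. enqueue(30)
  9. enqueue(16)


enqueue(8) -> [8]
enqueue(36) -> [8, 36]
enqueue(50) -> [8, 36, 50]
enqueue(9) -> [8, 36, 50, 9]
enqueue(42) -> [8, 36, 50, 9, 42]
dequeue()->8, [36, 50, 9, 42]
enqueue(36) -> [36, 50, 9, 42, 36]
enqueue(30) -> [36, 50, 9, 42, 36, 30]
enqueue(16) -> [36, 50, 9, 42, 36, 30, 16]

Final queue: [36, 50, 9, 42, 36, 30, 16]


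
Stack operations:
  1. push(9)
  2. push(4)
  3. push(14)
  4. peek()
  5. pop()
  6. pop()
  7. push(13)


push(9) -> [9]
push(4) -> [9, 4]
push(14) -> [9, 4, 14]
peek()->14
pop()->14, [9, 4]
pop()->4, [9]
push(13) -> [9, 13]

Final stack: [9, 13]


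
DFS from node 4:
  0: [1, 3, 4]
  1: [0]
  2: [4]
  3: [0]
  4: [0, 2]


Visit 4, push [2, 0]
Visit 0, push [3, 1]
Visit 1, push []
Visit 3, push []
Visit 2, push []

DFS order: [4, 0, 1, 3, 2]


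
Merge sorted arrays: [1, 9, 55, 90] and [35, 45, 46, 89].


Take 1 from A
Take 9 from A
Take 35 from B
Take 45 from B
Take 46 from B
Take 55 from A
Take 89 from B

Merged: [1, 9, 35, 45, 46, 55, 89, 90]


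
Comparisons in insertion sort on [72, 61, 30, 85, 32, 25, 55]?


Algorithm: insertion sort
Input: [72, 61, 30, 85, 32, 25, 55]
Sorted: [25, 30, 32, 55, 61, 72, 85]

17


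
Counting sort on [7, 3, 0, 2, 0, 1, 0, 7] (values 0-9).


Input: [7, 3, 0, 2, 0, 1, 0, 7]
Counts: [3, 1, 1, 1, 0, 0, 0, 2, 0, 0]

Sorted: [0, 0, 0, 1, 2, 3, 7, 7]


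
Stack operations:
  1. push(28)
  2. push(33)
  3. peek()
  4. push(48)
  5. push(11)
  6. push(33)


push(28) -> [28]
push(33) -> [28, 33]
peek()->33
push(48) -> [28, 33, 48]
push(11) -> [28, 33, 48, 11]
push(33) -> [28, 33, 48, 11, 33]

Final stack: [28, 33, 48, 11, 33]


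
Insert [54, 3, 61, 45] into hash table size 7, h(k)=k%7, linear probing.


Insert 54: h=5 -> slot 5
Insert 3: h=3 -> slot 3
Insert 61: h=5, 1 probes -> slot 6
Insert 45: h=3, 1 probes -> slot 4

Table: [None, None, None, 3, 45, 54, 61]


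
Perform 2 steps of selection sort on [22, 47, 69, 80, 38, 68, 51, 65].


Initial: [22, 47, 69, 80, 38, 68, 51, 65]
Step 1: min=22 at 0
  Swap: [22, 47, 69, 80, 38, 68, 51, 65]
Step 2: min=38 at 4
  Swap: [22, 38, 69, 80, 47, 68, 51, 65]

After 2 steps: [22, 38, 69, 80, 47, 68, 51, 65]


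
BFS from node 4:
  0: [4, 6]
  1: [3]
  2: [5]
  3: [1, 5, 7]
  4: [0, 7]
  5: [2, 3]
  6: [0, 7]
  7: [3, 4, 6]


Visit 4, enqueue [0, 7]
Visit 0, enqueue [6]
Visit 7, enqueue [3]
Visit 6, enqueue []
Visit 3, enqueue [1, 5]
Visit 1, enqueue []
Visit 5, enqueue [2]
Visit 2, enqueue []

BFS order: [4, 0, 7, 6, 3, 1, 5, 2]


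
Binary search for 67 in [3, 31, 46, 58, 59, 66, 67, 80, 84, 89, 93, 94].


Step 1: lo=0, hi=11, mid=5, val=66
Step 2: lo=6, hi=11, mid=8, val=84
Step 3: lo=6, hi=7, mid=6, val=67

Found at index 6


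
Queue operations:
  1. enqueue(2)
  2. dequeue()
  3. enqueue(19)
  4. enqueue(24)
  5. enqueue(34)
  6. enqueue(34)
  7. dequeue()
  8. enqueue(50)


enqueue(2) -> [2]
dequeue()->2, []
enqueue(19) -> [19]
enqueue(24) -> [19, 24]
enqueue(34) -> [19, 24, 34]
enqueue(34) -> [19, 24, 34, 34]
dequeue()->19, [24, 34, 34]
enqueue(50) -> [24, 34, 34, 50]

Final queue: [24, 34, 34, 50]


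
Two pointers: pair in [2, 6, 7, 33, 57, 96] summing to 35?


lo=0(2)+hi=5(96)=98
lo=0(2)+hi=4(57)=59
lo=0(2)+hi=3(33)=35

Yes: 2+33=35


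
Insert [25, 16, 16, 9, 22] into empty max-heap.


Insert 25: [25]
Insert 16: [25, 16]
Insert 16: [25, 16, 16]
Insert 9: [25, 16, 16, 9]
Insert 22: [25, 22, 16, 9, 16]

Final heap: [25, 22, 16, 9, 16]


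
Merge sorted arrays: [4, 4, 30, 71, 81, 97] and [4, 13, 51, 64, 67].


Take 4 from A
Take 4 from A
Take 4 from B
Take 13 from B
Take 30 from A
Take 51 from B
Take 64 from B
Take 67 from B

Merged: [4, 4, 4, 13, 30, 51, 64, 67, 71, 81, 97]


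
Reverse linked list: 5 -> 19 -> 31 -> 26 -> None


Step 1: curr=5, set curr.next=prev(None) | reversed so far: 5
Step 2: curr=19, set curr.next=prev(5) | reversed so far: 19 -> 5
Step 3: curr=31, set curr.next=prev(19) | reversed so far: 31 -> 19 -> 5
Step 4: curr=26, set curr.next=prev(31) | reversed so far: 26 -> 31 -> 19 -> 5

26 -> 31 -> 19 -> 5 -> None


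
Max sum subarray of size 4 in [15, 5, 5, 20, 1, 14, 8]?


[0:4]: 45
[1:5]: 31
[2:6]: 40
[3:7]: 43

Max: 45 at [0:4]


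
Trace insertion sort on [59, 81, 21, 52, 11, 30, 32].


Initial: [59, 81, 21, 52, 11, 30, 32]
Insert 81: [59, 81, 21, 52, 11, 30, 32]
Insert 21: [21, 59, 81, 52, 11, 30, 32]
Insert 52: [21, 52, 59, 81, 11, 30, 32]
Insert 11: [11, 21, 52, 59, 81, 30, 32]
Insert 30: [11, 21, 30, 52, 59, 81, 32]
Insert 32: [11, 21, 30, 32, 52, 59, 81]

Sorted: [11, 21, 30, 32, 52, 59, 81]


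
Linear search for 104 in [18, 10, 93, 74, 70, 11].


i=0: 18!=104
i=1: 10!=104
i=2: 93!=104
i=3: 74!=104
i=4: 70!=104
i=5: 11!=104

Not found, 6 comps


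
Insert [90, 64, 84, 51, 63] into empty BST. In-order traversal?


Insert 90: root
Insert 64: L from 90
Insert 84: L from 90 -> R from 64
Insert 51: L from 90 -> L from 64
Insert 63: L from 90 -> L from 64 -> R from 51

In-order: [51, 63, 64, 84, 90]


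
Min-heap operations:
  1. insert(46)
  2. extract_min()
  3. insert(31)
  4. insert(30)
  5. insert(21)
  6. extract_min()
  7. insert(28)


insert(46) -> [46]
extract_min()->46, []
insert(31) -> [31]
insert(30) -> [30, 31]
insert(21) -> [21, 31, 30]
extract_min()->21, [30, 31]
insert(28) -> [28, 31, 30]

Final heap: [28, 31, 30]


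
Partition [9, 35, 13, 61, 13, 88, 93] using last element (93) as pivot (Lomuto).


Pivot: 93
  9 <= 93: advance i (no swap)
  35 <= 93: advance i (no swap)
  13 <= 93: advance i (no swap)
  61 <= 93: advance i (no swap)
  13 <= 93: advance i (no swap)
  88 <= 93: advance i (no swap)
Place pivot at 6: [9, 35, 13, 61, 13, 88, 93]

Partitioned: [9, 35, 13, 61, 13, 88, 93]


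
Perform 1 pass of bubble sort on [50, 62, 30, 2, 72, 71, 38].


Initial: [50, 62, 30, 2, 72, 71, 38]
Pass 1: [50, 30, 2, 62, 71, 38, 72] (4 swaps)

After 1 pass: [50, 30, 2, 62, 71, 38, 72]


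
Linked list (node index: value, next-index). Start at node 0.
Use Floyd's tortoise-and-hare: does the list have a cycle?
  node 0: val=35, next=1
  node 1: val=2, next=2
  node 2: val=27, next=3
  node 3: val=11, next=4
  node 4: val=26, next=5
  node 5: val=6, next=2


Floyd's tortoise (slow, +1) and hare (fast, +2):
  init: slow=0, fast=0
  step 1: slow=1, fast=2
  step 2: slow=2, fast=4
  step 3: slow=3, fast=2
  step 4: slow=4, fast=4
  slow == fast at node 4: cycle detected

Cycle: yes


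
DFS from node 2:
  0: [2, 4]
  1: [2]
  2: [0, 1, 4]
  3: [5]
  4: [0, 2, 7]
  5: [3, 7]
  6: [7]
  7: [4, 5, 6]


Visit 2, push [4, 1, 0]
Visit 0, push [4]
Visit 4, push [7]
Visit 7, push [6, 5]
Visit 5, push [3]
Visit 3, push []
Visit 6, push []
Visit 1, push []

DFS order: [2, 0, 4, 7, 5, 3, 6, 1]


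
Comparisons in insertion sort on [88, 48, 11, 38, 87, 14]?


Algorithm: insertion sort
Input: [88, 48, 11, 38, 87, 14]
Sorted: [11, 14, 38, 48, 87, 88]

13


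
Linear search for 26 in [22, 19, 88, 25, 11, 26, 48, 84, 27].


i=0: 22!=26
i=1: 19!=26
i=2: 88!=26
i=3: 25!=26
i=4: 11!=26
i=5: 26==26 found!

Found at 5, 6 comps


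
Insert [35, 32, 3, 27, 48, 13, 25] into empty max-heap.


Insert 35: [35]
Insert 32: [35, 32]
Insert 3: [35, 32, 3]
Insert 27: [35, 32, 3, 27]
Insert 48: [48, 35, 3, 27, 32]
Insert 13: [48, 35, 13, 27, 32, 3]
Insert 25: [48, 35, 25, 27, 32, 3, 13]

Final heap: [48, 35, 25, 27, 32, 3, 13]


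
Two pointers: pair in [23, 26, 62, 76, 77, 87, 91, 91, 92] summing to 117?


lo=0(23)+hi=8(92)=115
lo=1(26)+hi=8(92)=118
lo=1(26)+hi=7(91)=117

Yes: 26+91=117


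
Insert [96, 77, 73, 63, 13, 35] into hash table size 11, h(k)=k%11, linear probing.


Insert 96: h=8 -> slot 8
Insert 77: h=0 -> slot 0
Insert 73: h=7 -> slot 7
Insert 63: h=8, 1 probes -> slot 9
Insert 13: h=2 -> slot 2
Insert 35: h=2, 1 probes -> slot 3

Table: [77, None, 13, 35, None, None, None, 73, 96, 63, None]


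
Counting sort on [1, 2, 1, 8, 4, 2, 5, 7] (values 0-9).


Input: [1, 2, 1, 8, 4, 2, 5, 7]
Counts: [0, 2, 2, 0, 1, 1, 0, 1, 1, 0]

Sorted: [1, 1, 2, 2, 4, 5, 7, 8]


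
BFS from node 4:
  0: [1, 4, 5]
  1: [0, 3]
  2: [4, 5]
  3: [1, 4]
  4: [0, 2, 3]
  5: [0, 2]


Visit 4, enqueue [0, 2, 3]
Visit 0, enqueue [1, 5]
Visit 2, enqueue []
Visit 3, enqueue []
Visit 1, enqueue []
Visit 5, enqueue []

BFS order: [4, 0, 2, 3, 1, 5]


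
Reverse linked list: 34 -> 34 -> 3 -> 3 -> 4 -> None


Step 1: curr=34, set curr.next=prev(None) | reversed so far: 34
Step 2: curr=34, set curr.next=prev(34) | reversed so far: 34 -> 34
Step 3: curr=3, set curr.next=prev(34) | reversed so far: 3 -> 34 -> 34
Step 4: curr=3, set curr.next=prev(3) | reversed so far: 3 -> 3 -> 34 -> 34
Step 5: curr=4, set curr.next=prev(3) | reversed so far: 4 -> 3 -> 3 -> 34 -> 34

4 -> 3 -> 3 -> 34 -> 34 -> None


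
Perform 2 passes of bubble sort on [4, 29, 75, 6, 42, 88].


Initial: [4, 29, 75, 6, 42, 88]
Pass 1: [4, 29, 6, 42, 75, 88] (2 swaps)
Pass 2: [4, 6, 29, 42, 75, 88] (1 swaps)

After 2 passes: [4, 6, 29, 42, 75, 88]


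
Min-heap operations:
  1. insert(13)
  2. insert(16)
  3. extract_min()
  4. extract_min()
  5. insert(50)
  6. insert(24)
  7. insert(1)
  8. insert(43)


insert(13) -> [13]
insert(16) -> [13, 16]
extract_min()->13, [16]
extract_min()->16, []
insert(50) -> [50]
insert(24) -> [24, 50]
insert(1) -> [1, 50, 24]
insert(43) -> [1, 43, 24, 50]

Final heap: [1, 43, 24, 50]


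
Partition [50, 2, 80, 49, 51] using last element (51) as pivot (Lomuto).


Pivot: 51
  50 <= 51: advance i (no swap)
  2 <= 51: advance i (no swap)
  49 <= 51: swap -> [50, 2, 49, 80, 51]
Place pivot at 3: [50, 2, 49, 51, 80]

Partitioned: [50, 2, 49, 51, 80]


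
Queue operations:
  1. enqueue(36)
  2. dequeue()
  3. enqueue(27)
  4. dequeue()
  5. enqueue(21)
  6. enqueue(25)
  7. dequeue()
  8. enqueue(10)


enqueue(36) -> [36]
dequeue()->36, []
enqueue(27) -> [27]
dequeue()->27, []
enqueue(21) -> [21]
enqueue(25) -> [21, 25]
dequeue()->21, [25]
enqueue(10) -> [25, 10]

Final queue: [25, 10]


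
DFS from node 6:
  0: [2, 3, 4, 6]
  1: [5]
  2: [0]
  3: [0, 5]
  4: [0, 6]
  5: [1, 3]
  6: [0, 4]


Visit 6, push [4, 0]
Visit 0, push [4, 3, 2]
Visit 2, push []
Visit 3, push [5]
Visit 5, push [1]
Visit 1, push []
Visit 4, push []

DFS order: [6, 0, 2, 3, 5, 1, 4]


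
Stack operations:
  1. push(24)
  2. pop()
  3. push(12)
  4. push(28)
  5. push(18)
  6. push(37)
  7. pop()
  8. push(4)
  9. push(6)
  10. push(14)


push(24) -> [24]
pop()->24, []
push(12) -> [12]
push(28) -> [12, 28]
push(18) -> [12, 28, 18]
push(37) -> [12, 28, 18, 37]
pop()->37, [12, 28, 18]
push(4) -> [12, 28, 18, 4]
push(6) -> [12, 28, 18, 4, 6]
push(14) -> [12, 28, 18, 4, 6, 14]

Final stack: [12, 28, 18, 4, 6, 14]


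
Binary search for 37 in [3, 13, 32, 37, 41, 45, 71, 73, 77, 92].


Step 1: lo=0, hi=9, mid=4, val=41
Step 2: lo=0, hi=3, mid=1, val=13
Step 3: lo=2, hi=3, mid=2, val=32
Step 4: lo=3, hi=3, mid=3, val=37

Found at index 3


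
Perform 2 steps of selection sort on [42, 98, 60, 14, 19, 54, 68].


Initial: [42, 98, 60, 14, 19, 54, 68]
Step 1: min=14 at 3
  Swap: [14, 98, 60, 42, 19, 54, 68]
Step 2: min=19 at 4
  Swap: [14, 19, 60, 42, 98, 54, 68]

After 2 steps: [14, 19, 60, 42, 98, 54, 68]


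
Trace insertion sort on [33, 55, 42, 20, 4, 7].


Initial: [33, 55, 42, 20, 4, 7]
Insert 55: [33, 55, 42, 20, 4, 7]
Insert 42: [33, 42, 55, 20, 4, 7]
Insert 20: [20, 33, 42, 55, 4, 7]
Insert 4: [4, 20, 33, 42, 55, 7]
Insert 7: [4, 7, 20, 33, 42, 55]

Sorted: [4, 7, 20, 33, 42, 55]


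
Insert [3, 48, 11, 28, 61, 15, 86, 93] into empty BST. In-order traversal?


Insert 3: root
Insert 48: R from 3
Insert 11: R from 3 -> L from 48
Insert 28: R from 3 -> L from 48 -> R from 11
Insert 61: R from 3 -> R from 48
Insert 15: R from 3 -> L from 48 -> R from 11 -> L from 28
Insert 86: R from 3 -> R from 48 -> R from 61
Insert 93: R from 3 -> R from 48 -> R from 61 -> R from 86

In-order: [3, 11, 15, 28, 48, 61, 86, 93]


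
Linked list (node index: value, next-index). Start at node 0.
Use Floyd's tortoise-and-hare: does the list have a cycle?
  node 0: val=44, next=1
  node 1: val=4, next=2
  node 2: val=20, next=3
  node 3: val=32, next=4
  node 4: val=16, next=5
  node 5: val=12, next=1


Floyd's tortoise (slow, +1) and hare (fast, +2):
  init: slow=0, fast=0
  step 1: slow=1, fast=2
  step 2: slow=2, fast=4
  step 3: slow=3, fast=1
  step 4: slow=4, fast=3
  step 5: slow=5, fast=5
  slow == fast at node 5: cycle detected

Cycle: yes


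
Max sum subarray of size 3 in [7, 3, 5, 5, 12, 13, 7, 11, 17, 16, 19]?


[0:3]: 15
[1:4]: 13
[2:5]: 22
[3:6]: 30
[4:7]: 32
[5:8]: 31
[6:9]: 35
[7:10]: 44
[8:11]: 52

Max: 52 at [8:11]


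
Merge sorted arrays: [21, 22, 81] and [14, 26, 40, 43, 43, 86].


Take 14 from B
Take 21 from A
Take 22 from A
Take 26 from B
Take 40 from B
Take 43 from B
Take 43 from B
Take 81 from A

Merged: [14, 21, 22, 26, 40, 43, 43, 81, 86]


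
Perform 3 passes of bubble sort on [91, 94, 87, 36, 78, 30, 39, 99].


Initial: [91, 94, 87, 36, 78, 30, 39, 99]
Pass 1: [91, 87, 36, 78, 30, 39, 94, 99] (5 swaps)
Pass 2: [87, 36, 78, 30, 39, 91, 94, 99] (5 swaps)
Pass 3: [36, 78, 30, 39, 87, 91, 94, 99] (4 swaps)

After 3 passes: [36, 78, 30, 39, 87, 91, 94, 99]


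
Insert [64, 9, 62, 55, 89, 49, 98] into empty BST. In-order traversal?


Insert 64: root
Insert 9: L from 64
Insert 62: L from 64 -> R from 9
Insert 55: L from 64 -> R from 9 -> L from 62
Insert 89: R from 64
Insert 49: L from 64 -> R from 9 -> L from 62 -> L from 55
Insert 98: R from 64 -> R from 89

In-order: [9, 49, 55, 62, 64, 89, 98]


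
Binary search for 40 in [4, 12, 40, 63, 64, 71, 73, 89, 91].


Step 1: lo=0, hi=8, mid=4, val=64
Step 2: lo=0, hi=3, mid=1, val=12
Step 3: lo=2, hi=3, mid=2, val=40

Found at index 2


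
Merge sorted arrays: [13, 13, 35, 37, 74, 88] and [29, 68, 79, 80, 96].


Take 13 from A
Take 13 from A
Take 29 from B
Take 35 from A
Take 37 from A
Take 68 from B
Take 74 from A
Take 79 from B
Take 80 from B
Take 88 from A

Merged: [13, 13, 29, 35, 37, 68, 74, 79, 80, 88, 96]


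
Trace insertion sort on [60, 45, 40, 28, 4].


Initial: [60, 45, 40, 28, 4]
Insert 45: [45, 60, 40, 28, 4]
Insert 40: [40, 45, 60, 28, 4]
Insert 28: [28, 40, 45, 60, 4]
Insert 4: [4, 28, 40, 45, 60]

Sorted: [4, 28, 40, 45, 60]


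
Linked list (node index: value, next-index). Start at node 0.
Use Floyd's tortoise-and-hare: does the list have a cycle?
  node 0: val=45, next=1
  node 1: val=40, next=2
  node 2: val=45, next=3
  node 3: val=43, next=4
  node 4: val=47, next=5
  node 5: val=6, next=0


Floyd's tortoise (slow, +1) and hare (fast, +2):
  init: slow=0, fast=0
  step 1: slow=1, fast=2
  step 2: slow=2, fast=4
  step 3: slow=3, fast=0
  step 4: slow=4, fast=2
  step 5: slow=5, fast=4
  step 6: slow=0, fast=0
  slow == fast at node 0: cycle detected

Cycle: yes


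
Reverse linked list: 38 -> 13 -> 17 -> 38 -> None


Step 1: curr=38, set curr.next=prev(None) | reversed so far: 38
Step 2: curr=13, set curr.next=prev(38) | reversed so far: 13 -> 38
Step 3: curr=17, set curr.next=prev(13) | reversed so far: 17 -> 13 -> 38
Step 4: curr=38, set curr.next=prev(17) | reversed so far: 38 -> 17 -> 13 -> 38

38 -> 17 -> 13 -> 38 -> None


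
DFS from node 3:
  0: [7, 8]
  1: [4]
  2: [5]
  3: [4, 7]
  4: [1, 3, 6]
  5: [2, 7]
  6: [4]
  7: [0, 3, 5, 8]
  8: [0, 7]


Visit 3, push [7, 4]
Visit 4, push [6, 1]
Visit 1, push []
Visit 6, push []
Visit 7, push [8, 5, 0]
Visit 0, push [8]
Visit 8, push []
Visit 5, push [2]
Visit 2, push []

DFS order: [3, 4, 1, 6, 7, 0, 8, 5, 2]


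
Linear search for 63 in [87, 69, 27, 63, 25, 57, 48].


i=0: 87!=63
i=1: 69!=63
i=2: 27!=63
i=3: 63==63 found!

Found at 3, 4 comps


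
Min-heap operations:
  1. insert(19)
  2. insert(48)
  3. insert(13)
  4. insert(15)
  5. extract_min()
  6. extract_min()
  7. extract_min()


insert(19) -> [19]
insert(48) -> [19, 48]
insert(13) -> [13, 48, 19]
insert(15) -> [13, 15, 19, 48]
extract_min()->13, [15, 48, 19]
extract_min()->15, [19, 48]
extract_min()->19, [48]

Final heap: [48]


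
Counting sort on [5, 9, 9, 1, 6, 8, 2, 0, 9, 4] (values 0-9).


Input: [5, 9, 9, 1, 6, 8, 2, 0, 9, 4]
Counts: [1, 1, 1, 0, 1, 1, 1, 0, 1, 3]

Sorted: [0, 1, 2, 4, 5, 6, 8, 9, 9, 9]


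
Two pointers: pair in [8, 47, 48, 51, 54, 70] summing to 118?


lo=0(8)+hi=5(70)=78
lo=1(47)+hi=5(70)=117
lo=2(48)+hi=5(70)=118

Yes: 48+70=118


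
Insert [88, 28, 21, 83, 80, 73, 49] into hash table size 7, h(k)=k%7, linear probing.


Insert 88: h=4 -> slot 4
Insert 28: h=0 -> slot 0
Insert 21: h=0, 1 probes -> slot 1
Insert 83: h=6 -> slot 6
Insert 80: h=3 -> slot 3
Insert 73: h=3, 2 probes -> slot 5
Insert 49: h=0, 2 probes -> slot 2

Table: [28, 21, 49, 80, 88, 73, 83]


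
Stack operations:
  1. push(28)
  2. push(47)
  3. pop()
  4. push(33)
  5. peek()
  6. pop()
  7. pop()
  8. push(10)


push(28) -> [28]
push(47) -> [28, 47]
pop()->47, [28]
push(33) -> [28, 33]
peek()->33
pop()->33, [28]
pop()->28, []
push(10) -> [10]

Final stack: [10]


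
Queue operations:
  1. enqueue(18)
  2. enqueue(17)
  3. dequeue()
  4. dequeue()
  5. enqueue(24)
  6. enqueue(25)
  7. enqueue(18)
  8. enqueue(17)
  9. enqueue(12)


enqueue(18) -> [18]
enqueue(17) -> [18, 17]
dequeue()->18, [17]
dequeue()->17, []
enqueue(24) -> [24]
enqueue(25) -> [24, 25]
enqueue(18) -> [24, 25, 18]
enqueue(17) -> [24, 25, 18, 17]
enqueue(12) -> [24, 25, 18, 17, 12]

Final queue: [24, 25, 18, 17, 12]


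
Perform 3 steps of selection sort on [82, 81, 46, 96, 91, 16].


Initial: [82, 81, 46, 96, 91, 16]
Step 1: min=16 at 5
  Swap: [16, 81, 46, 96, 91, 82]
Step 2: min=46 at 2
  Swap: [16, 46, 81, 96, 91, 82]
Step 3: min=81 at 2
  Swap: [16, 46, 81, 96, 91, 82]

After 3 steps: [16, 46, 81, 96, 91, 82]


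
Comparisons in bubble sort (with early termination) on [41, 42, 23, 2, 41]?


Algorithm: bubble sort (with early termination)
Input: [41, 42, 23, 2, 41]
Sorted: [2, 23, 41, 41, 42]

10


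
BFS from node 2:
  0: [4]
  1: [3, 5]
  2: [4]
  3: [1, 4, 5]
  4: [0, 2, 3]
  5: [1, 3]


Visit 2, enqueue [4]
Visit 4, enqueue [0, 3]
Visit 0, enqueue []
Visit 3, enqueue [1, 5]
Visit 1, enqueue []
Visit 5, enqueue []

BFS order: [2, 4, 0, 3, 1, 5]


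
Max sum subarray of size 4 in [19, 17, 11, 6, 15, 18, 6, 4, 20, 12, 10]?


[0:4]: 53
[1:5]: 49
[2:6]: 50
[3:7]: 45
[4:8]: 43
[5:9]: 48
[6:10]: 42
[7:11]: 46

Max: 53 at [0:4]


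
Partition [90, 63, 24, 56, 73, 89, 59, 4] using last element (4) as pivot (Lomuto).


Pivot: 4
Place pivot at 0: [4, 63, 24, 56, 73, 89, 59, 90]

Partitioned: [4, 63, 24, 56, 73, 89, 59, 90]


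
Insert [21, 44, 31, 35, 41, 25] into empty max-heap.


Insert 21: [21]
Insert 44: [44, 21]
Insert 31: [44, 21, 31]
Insert 35: [44, 35, 31, 21]
Insert 41: [44, 41, 31, 21, 35]
Insert 25: [44, 41, 31, 21, 35, 25]

Final heap: [44, 41, 31, 21, 35, 25]


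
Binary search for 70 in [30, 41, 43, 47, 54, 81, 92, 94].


Step 1: lo=0, hi=7, mid=3, val=47
Step 2: lo=4, hi=7, mid=5, val=81
Step 3: lo=4, hi=4, mid=4, val=54

Not found


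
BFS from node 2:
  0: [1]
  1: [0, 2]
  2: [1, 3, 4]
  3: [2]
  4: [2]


Visit 2, enqueue [1, 3, 4]
Visit 1, enqueue [0]
Visit 3, enqueue []
Visit 4, enqueue []
Visit 0, enqueue []

BFS order: [2, 1, 3, 4, 0]


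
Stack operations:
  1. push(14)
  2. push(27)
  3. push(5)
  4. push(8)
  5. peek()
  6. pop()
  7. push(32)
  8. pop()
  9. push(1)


push(14) -> [14]
push(27) -> [14, 27]
push(5) -> [14, 27, 5]
push(8) -> [14, 27, 5, 8]
peek()->8
pop()->8, [14, 27, 5]
push(32) -> [14, 27, 5, 32]
pop()->32, [14, 27, 5]
push(1) -> [14, 27, 5, 1]

Final stack: [14, 27, 5, 1]


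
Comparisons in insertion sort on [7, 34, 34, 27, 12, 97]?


Algorithm: insertion sort
Input: [7, 34, 34, 27, 12, 97]
Sorted: [7, 12, 27, 34, 34, 97]

10


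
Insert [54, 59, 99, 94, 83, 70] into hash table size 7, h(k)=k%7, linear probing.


Insert 54: h=5 -> slot 5
Insert 59: h=3 -> slot 3
Insert 99: h=1 -> slot 1
Insert 94: h=3, 1 probes -> slot 4
Insert 83: h=6 -> slot 6
Insert 70: h=0 -> slot 0

Table: [70, 99, None, 59, 94, 54, 83]


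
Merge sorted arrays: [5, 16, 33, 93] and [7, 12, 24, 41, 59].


Take 5 from A
Take 7 from B
Take 12 from B
Take 16 from A
Take 24 from B
Take 33 from A
Take 41 from B
Take 59 from B

Merged: [5, 7, 12, 16, 24, 33, 41, 59, 93]


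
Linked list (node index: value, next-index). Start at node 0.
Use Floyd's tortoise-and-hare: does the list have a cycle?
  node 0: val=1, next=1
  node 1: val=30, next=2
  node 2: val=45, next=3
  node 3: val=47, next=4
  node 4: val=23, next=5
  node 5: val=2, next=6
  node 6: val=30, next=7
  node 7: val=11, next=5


Floyd's tortoise (slow, +1) and hare (fast, +2):
  init: slow=0, fast=0
  step 1: slow=1, fast=2
  step 2: slow=2, fast=4
  step 3: slow=3, fast=6
  step 4: slow=4, fast=5
  step 5: slow=5, fast=7
  step 6: slow=6, fast=6
  slow == fast at node 6: cycle detected

Cycle: yes


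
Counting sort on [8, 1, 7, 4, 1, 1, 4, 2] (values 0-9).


Input: [8, 1, 7, 4, 1, 1, 4, 2]
Counts: [0, 3, 1, 0, 2, 0, 0, 1, 1, 0]

Sorted: [1, 1, 1, 2, 4, 4, 7, 8]


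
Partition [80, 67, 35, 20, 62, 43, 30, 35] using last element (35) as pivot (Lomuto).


Pivot: 35
  35 <= 35: swap -> [35, 67, 80, 20, 62, 43, 30, 35]
  20 <= 35: swap -> [35, 20, 80, 67, 62, 43, 30, 35]
  30 <= 35: swap -> [35, 20, 30, 67, 62, 43, 80, 35]
Place pivot at 3: [35, 20, 30, 35, 62, 43, 80, 67]

Partitioned: [35, 20, 30, 35, 62, 43, 80, 67]


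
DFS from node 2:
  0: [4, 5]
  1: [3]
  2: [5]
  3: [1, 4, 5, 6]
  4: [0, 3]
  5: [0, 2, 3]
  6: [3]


Visit 2, push [5]
Visit 5, push [3, 0]
Visit 0, push [4]
Visit 4, push [3]
Visit 3, push [6, 1]
Visit 1, push []
Visit 6, push []

DFS order: [2, 5, 0, 4, 3, 1, 6]


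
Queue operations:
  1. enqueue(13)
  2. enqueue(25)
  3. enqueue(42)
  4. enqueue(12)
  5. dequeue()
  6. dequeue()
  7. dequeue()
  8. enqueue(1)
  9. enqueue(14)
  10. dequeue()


enqueue(13) -> [13]
enqueue(25) -> [13, 25]
enqueue(42) -> [13, 25, 42]
enqueue(12) -> [13, 25, 42, 12]
dequeue()->13, [25, 42, 12]
dequeue()->25, [42, 12]
dequeue()->42, [12]
enqueue(1) -> [12, 1]
enqueue(14) -> [12, 1, 14]
dequeue()->12, [1, 14]

Final queue: [1, 14]


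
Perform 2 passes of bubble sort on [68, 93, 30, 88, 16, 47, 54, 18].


Initial: [68, 93, 30, 88, 16, 47, 54, 18]
Pass 1: [68, 30, 88, 16, 47, 54, 18, 93] (6 swaps)
Pass 2: [30, 68, 16, 47, 54, 18, 88, 93] (5 swaps)

After 2 passes: [30, 68, 16, 47, 54, 18, 88, 93]


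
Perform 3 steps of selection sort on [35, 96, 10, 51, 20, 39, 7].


Initial: [35, 96, 10, 51, 20, 39, 7]
Step 1: min=7 at 6
  Swap: [7, 96, 10, 51, 20, 39, 35]
Step 2: min=10 at 2
  Swap: [7, 10, 96, 51, 20, 39, 35]
Step 3: min=20 at 4
  Swap: [7, 10, 20, 51, 96, 39, 35]

After 3 steps: [7, 10, 20, 51, 96, 39, 35]


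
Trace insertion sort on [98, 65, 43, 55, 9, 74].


Initial: [98, 65, 43, 55, 9, 74]
Insert 65: [65, 98, 43, 55, 9, 74]
Insert 43: [43, 65, 98, 55, 9, 74]
Insert 55: [43, 55, 65, 98, 9, 74]
Insert 9: [9, 43, 55, 65, 98, 74]
Insert 74: [9, 43, 55, 65, 74, 98]

Sorted: [9, 43, 55, 65, 74, 98]


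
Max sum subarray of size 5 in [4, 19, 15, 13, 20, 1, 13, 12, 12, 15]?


[0:5]: 71
[1:6]: 68
[2:7]: 62
[3:8]: 59
[4:9]: 58
[5:10]: 53

Max: 71 at [0:5]


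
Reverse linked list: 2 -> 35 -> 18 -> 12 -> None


Step 1: curr=2, set curr.next=prev(None) | reversed so far: 2
Step 2: curr=35, set curr.next=prev(2) | reversed so far: 35 -> 2
Step 3: curr=18, set curr.next=prev(35) | reversed so far: 18 -> 35 -> 2
Step 4: curr=12, set curr.next=prev(18) | reversed so far: 12 -> 18 -> 35 -> 2

12 -> 18 -> 35 -> 2 -> None


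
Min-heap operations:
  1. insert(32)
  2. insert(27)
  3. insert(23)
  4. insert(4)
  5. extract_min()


insert(32) -> [32]
insert(27) -> [27, 32]
insert(23) -> [23, 32, 27]
insert(4) -> [4, 23, 27, 32]
extract_min()->4, [23, 32, 27]

Final heap: [23, 32, 27]


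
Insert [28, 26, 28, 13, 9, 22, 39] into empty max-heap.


Insert 28: [28]
Insert 26: [28, 26]
Insert 28: [28, 26, 28]
Insert 13: [28, 26, 28, 13]
Insert 9: [28, 26, 28, 13, 9]
Insert 22: [28, 26, 28, 13, 9, 22]
Insert 39: [39, 26, 28, 13, 9, 22, 28]

Final heap: [39, 26, 28, 13, 9, 22, 28]


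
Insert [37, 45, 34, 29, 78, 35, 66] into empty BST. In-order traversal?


Insert 37: root
Insert 45: R from 37
Insert 34: L from 37
Insert 29: L from 37 -> L from 34
Insert 78: R from 37 -> R from 45
Insert 35: L from 37 -> R from 34
Insert 66: R from 37 -> R from 45 -> L from 78

In-order: [29, 34, 35, 37, 45, 66, 78]


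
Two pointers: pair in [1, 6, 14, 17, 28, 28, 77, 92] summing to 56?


lo=0(1)+hi=7(92)=93
lo=0(1)+hi=6(77)=78
lo=0(1)+hi=5(28)=29
lo=1(6)+hi=5(28)=34
lo=2(14)+hi=5(28)=42
lo=3(17)+hi=5(28)=45
lo=4(28)+hi=5(28)=56

Yes: 28+28=56


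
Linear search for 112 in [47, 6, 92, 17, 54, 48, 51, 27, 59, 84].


i=0: 47!=112
i=1: 6!=112
i=2: 92!=112
i=3: 17!=112
i=4: 54!=112
i=5: 48!=112
i=6: 51!=112
i=7: 27!=112
i=8: 59!=112
i=9: 84!=112

Not found, 10 comps


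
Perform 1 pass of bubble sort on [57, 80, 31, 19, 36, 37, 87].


Initial: [57, 80, 31, 19, 36, 37, 87]
Pass 1: [57, 31, 19, 36, 37, 80, 87] (4 swaps)

After 1 pass: [57, 31, 19, 36, 37, 80, 87]


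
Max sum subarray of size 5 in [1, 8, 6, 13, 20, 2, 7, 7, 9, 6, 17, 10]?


[0:5]: 48
[1:6]: 49
[2:7]: 48
[3:8]: 49
[4:9]: 45
[5:10]: 31
[6:11]: 46
[7:12]: 49

Max: 49 at [1:6]


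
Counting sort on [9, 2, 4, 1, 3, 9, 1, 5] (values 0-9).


Input: [9, 2, 4, 1, 3, 9, 1, 5]
Counts: [0, 2, 1, 1, 1, 1, 0, 0, 0, 2]

Sorted: [1, 1, 2, 3, 4, 5, 9, 9]


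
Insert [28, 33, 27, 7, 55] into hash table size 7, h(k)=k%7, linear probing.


Insert 28: h=0 -> slot 0
Insert 33: h=5 -> slot 5
Insert 27: h=6 -> slot 6
Insert 7: h=0, 1 probes -> slot 1
Insert 55: h=6, 3 probes -> slot 2

Table: [28, 7, 55, None, None, 33, 27]


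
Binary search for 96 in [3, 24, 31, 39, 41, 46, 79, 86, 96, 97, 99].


Step 1: lo=0, hi=10, mid=5, val=46
Step 2: lo=6, hi=10, mid=8, val=96

Found at index 8


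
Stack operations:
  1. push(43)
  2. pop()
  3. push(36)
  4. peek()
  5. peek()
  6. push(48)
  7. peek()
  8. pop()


push(43) -> [43]
pop()->43, []
push(36) -> [36]
peek()->36
peek()->36
push(48) -> [36, 48]
peek()->48
pop()->48, [36]

Final stack: [36]


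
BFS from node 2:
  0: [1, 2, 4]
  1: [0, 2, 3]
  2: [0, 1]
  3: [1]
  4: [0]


Visit 2, enqueue [0, 1]
Visit 0, enqueue [4]
Visit 1, enqueue [3]
Visit 4, enqueue []
Visit 3, enqueue []

BFS order: [2, 0, 1, 4, 3]


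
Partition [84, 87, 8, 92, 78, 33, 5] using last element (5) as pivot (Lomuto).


Pivot: 5
Place pivot at 0: [5, 87, 8, 92, 78, 33, 84]

Partitioned: [5, 87, 8, 92, 78, 33, 84]


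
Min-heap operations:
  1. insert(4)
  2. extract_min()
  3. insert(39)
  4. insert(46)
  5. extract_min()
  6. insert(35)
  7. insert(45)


insert(4) -> [4]
extract_min()->4, []
insert(39) -> [39]
insert(46) -> [39, 46]
extract_min()->39, [46]
insert(35) -> [35, 46]
insert(45) -> [35, 46, 45]

Final heap: [35, 46, 45]


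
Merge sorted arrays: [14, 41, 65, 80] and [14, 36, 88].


Take 14 from A
Take 14 from B
Take 36 from B
Take 41 from A
Take 65 from A
Take 80 from A

Merged: [14, 14, 36, 41, 65, 80, 88]


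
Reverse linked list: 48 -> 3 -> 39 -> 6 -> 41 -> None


Step 1: curr=48, set curr.next=prev(None) | reversed so far: 48
Step 2: curr=3, set curr.next=prev(48) | reversed so far: 3 -> 48
Step 3: curr=39, set curr.next=prev(3) | reversed so far: 39 -> 3 -> 48
Step 4: curr=6, set curr.next=prev(39) | reversed so far: 6 -> 39 -> 3 -> 48
Step 5: curr=41, set curr.next=prev(6) | reversed so far: 41 -> 6 -> 39 -> 3 -> 48

41 -> 6 -> 39 -> 3 -> 48 -> None


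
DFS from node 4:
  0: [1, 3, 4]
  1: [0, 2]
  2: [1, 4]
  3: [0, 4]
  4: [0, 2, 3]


Visit 4, push [3, 2, 0]
Visit 0, push [3, 1]
Visit 1, push [2]
Visit 2, push []
Visit 3, push []

DFS order: [4, 0, 1, 2, 3]


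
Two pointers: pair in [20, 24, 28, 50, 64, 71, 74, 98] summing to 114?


lo=0(20)+hi=7(98)=118
lo=0(20)+hi=6(74)=94
lo=1(24)+hi=6(74)=98
lo=2(28)+hi=6(74)=102
lo=3(50)+hi=6(74)=124
lo=3(50)+hi=5(71)=121
lo=3(50)+hi=4(64)=114

Yes: 50+64=114


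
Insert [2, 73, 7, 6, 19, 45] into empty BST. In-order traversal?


Insert 2: root
Insert 73: R from 2
Insert 7: R from 2 -> L from 73
Insert 6: R from 2 -> L from 73 -> L from 7
Insert 19: R from 2 -> L from 73 -> R from 7
Insert 45: R from 2 -> L from 73 -> R from 7 -> R from 19

In-order: [2, 6, 7, 19, 45, 73]


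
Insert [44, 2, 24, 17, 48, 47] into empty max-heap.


Insert 44: [44]
Insert 2: [44, 2]
Insert 24: [44, 2, 24]
Insert 17: [44, 17, 24, 2]
Insert 48: [48, 44, 24, 2, 17]
Insert 47: [48, 44, 47, 2, 17, 24]

Final heap: [48, 44, 47, 2, 17, 24]


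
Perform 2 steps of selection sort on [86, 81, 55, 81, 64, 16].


Initial: [86, 81, 55, 81, 64, 16]
Step 1: min=16 at 5
  Swap: [16, 81, 55, 81, 64, 86]
Step 2: min=55 at 2
  Swap: [16, 55, 81, 81, 64, 86]

After 2 steps: [16, 55, 81, 81, 64, 86]


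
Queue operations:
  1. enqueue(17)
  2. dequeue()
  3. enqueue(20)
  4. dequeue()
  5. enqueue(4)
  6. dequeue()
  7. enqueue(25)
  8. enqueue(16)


enqueue(17) -> [17]
dequeue()->17, []
enqueue(20) -> [20]
dequeue()->20, []
enqueue(4) -> [4]
dequeue()->4, []
enqueue(25) -> [25]
enqueue(16) -> [25, 16]

Final queue: [25, 16]


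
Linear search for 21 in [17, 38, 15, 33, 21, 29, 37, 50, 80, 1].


i=0: 17!=21
i=1: 38!=21
i=2: 15!=21
i=3: 33!=21
i=4: 21==21 found!

Found at 4, 5 comps


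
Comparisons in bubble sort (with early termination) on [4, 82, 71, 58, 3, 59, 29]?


Algorithm: bubble sort (with early termination)
Input: [4, 82, 71, 58, 3, 59, 29]
Sorted: [3, 4, 29, 58, 59, 71, 82]

20


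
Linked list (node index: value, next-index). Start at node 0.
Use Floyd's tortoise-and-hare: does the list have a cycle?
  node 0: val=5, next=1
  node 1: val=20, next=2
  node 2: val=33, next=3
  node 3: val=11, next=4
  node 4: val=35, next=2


Floyd's tortoise (slow, +1) and hare (fast, +2):
  init: slow=0, fast=0
  step 1: slow=1, fast=2
  step 2: slow=2, fast=4
  step 3: slow=3, fast=3
  slow == fast at node 3: cycle detected

Cycle: yes


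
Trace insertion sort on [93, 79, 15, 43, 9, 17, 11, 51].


Initial: [93, 79, 15, 43, 9, 17, 11, 51]
Insert 79: [79, 93, 15, 43, 9, 17, 11, 51]
Insert 15: [15, 79, 93, 43, 9, 17, 11, 51]
Insert 43: [15, 43, 79, 93, 9, 17, 11, 51]
Insert 9: [9, 15, 43, 79, 93, 17, 11, 51]
Insert 17: [9, 15, 17, 43, 79, 93, 11, 51]
Insert 11: [9, 11, 15, 17, 43, 79, 93, 51]
Insert 51: [9, 11, 15, 17, 43, 51, 79, 93]

Sorted: [9, 11, 15, 17, 43, 51, 79, 93]


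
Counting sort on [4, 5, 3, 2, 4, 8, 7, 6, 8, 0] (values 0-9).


Input: [4, 5, 3, 2, 4, 8, 7, 6, 8, 0]
Counts: [1, 0, 1, 1, 2, 1, 1, 1, 2, 0]

Sorted: [0, 2, 3, 4, 4, 5, 6, 7, 8, 8]


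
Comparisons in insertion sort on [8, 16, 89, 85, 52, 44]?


Algorithm: insertion sort
Input: [8, 16, 89, 85, 52, 44]
Sorted: [8, 16, 44, 52, 85, 89]

11


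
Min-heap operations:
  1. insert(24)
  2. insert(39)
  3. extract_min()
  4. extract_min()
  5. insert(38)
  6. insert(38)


insert(24) -> [24]
insert(39) -> [24, 39]
extract_min()->24, [39]
extract_min()->39, []
insert(38) -> [38]
insert(38) -> [38, 38]

Final heap: [38, 38]


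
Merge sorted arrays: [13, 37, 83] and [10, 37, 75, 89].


Take 10 from B
Take 13 from A
Take 37 from A
Take 37 from B
Take 75 from B
Take 83 from A

Merged: [10, 13, 37, 37, 75, 83, 89]


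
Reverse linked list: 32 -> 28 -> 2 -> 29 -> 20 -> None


Step 1: curr=32, set curr.next=prev(None) | reversed so far: 32
Step 2: curr=28, set curr.next=prev(32) | reversed so far: 28 -> 32
Step 3: curr=2, set curr.next=prev(28) | reversed so far: 2 -> 28 -> 32
Step 4: curr=29, set curr.next=prev(2) | reversed so far: 29 -> 2 -> 28 -> 32
Step 5: curr=20, set curr.next=prev(29) | reversed so far: 20 -> 29 -> 2 -> 28 -> 32

20 -> 29 -> 2 -> 28 -> 32 -> None


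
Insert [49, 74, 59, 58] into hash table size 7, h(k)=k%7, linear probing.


Insert 49: h=0 -> slot 0
Insert 74: h=4 -> slot 4
Insert 59: h=3 -> slot 3
Insert 58: h=2 -> slot 2

Table: [49, None, 58, 59, 74, None, None]


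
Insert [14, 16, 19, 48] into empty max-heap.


Insert 14: [14]
Insert 16: [16, 14]
Insert 19: [19, 14, 16]
Insert 48: [48, 19, 16, 14]

Final heap: [48, 19, 16, 14]


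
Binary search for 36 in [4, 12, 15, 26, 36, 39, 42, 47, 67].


Step 1: lo=0, hi=8, mid=4, val=36

Found at index 4


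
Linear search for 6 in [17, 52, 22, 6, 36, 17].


i=0: 17!=6
i=1: 52!=6
i=2: 22!=6
i=3: 6==6 found!

Found at 3, 4 comps


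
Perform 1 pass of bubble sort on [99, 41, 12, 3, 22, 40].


Initial: [99, 41, 12, 3, 22, 40]
Pass 1: [41, 12, 3, 22, 40, 99] (5 swaps)

After 1 pass: [41, 12, 3, 22, 40, 99]


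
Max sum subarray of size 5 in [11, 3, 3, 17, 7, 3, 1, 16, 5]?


[0:5]: 41
[1:6]: 33
[2:7]: 31
[3:8]: 44
[4:9]: 32

Max: 44 at [3:8]


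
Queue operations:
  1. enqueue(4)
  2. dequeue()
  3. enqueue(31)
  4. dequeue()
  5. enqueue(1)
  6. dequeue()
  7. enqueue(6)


enqueue(4) -> [4]
dequeue()->4, []
enqueue(31) -> [31]
dequeue()->31, []
enqueue(1) -> [1]
dequeue()->1, []
enqueue(6) -> [6]

Final queue: [6]


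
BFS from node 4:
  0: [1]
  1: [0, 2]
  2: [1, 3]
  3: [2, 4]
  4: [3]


Visit 4, enqueue [3]
Visit 3, enqueue [2]
Visit 2, enqueue [1]
Visit 1, enqueue [0]
Visit 0, enqueue []

BFS order: [4, 3, 2, 1, 0]


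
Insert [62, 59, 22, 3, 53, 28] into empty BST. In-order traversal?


Insert 62: root
Insert 59: L from 62
Insert 22: L from 62 -> L from 59
Insert 3: L from 62 -> L from 59 -> L from 22
Insert 53: L from 62 -> L from 59 -> R from 22
Insert 28: L from 62 -> L from 59 -> R from 22 -> L from 53

In-order: [3, 22, 28, 53, 59, 62]


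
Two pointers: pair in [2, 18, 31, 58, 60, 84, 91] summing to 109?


lo=0(2)+hi=6(91)=93
lo=1(18)+hi=6(91)=109

Yes: 18+91=109


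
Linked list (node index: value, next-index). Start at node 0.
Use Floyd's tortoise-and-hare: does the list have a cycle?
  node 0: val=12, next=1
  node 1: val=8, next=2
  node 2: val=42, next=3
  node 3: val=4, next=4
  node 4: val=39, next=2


Floyd's tortoise (slow, +1) and hare (fast, +2):
  init: slow=0, fast=0
  step 1: slow=1, fast=2
  step 2: slow=2, fast=4
  step 3: slow=3, fast=3
  slow == fast at node 3: cycle detected

Cycle: yes


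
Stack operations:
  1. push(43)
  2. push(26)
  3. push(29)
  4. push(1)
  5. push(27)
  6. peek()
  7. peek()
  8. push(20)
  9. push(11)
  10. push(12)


push(43) -> [43]
push(26) -> [43, 26]
push(29) -> [43, 26, 29]
push(1) -> [43, 26, 29, 1]
push(27) -> [43, 26, 29, 1, 27]
peek()->27
peek()->27
push(20) -> [43, 26, 29, 1, 27, 20]
push(11) -> [43, 26, 29, 1, 27, 20, 11]
push(12) -> [43, 26, 29, 1, 27, 20, 11, 12]

Final stack: [43, 26, 29, 1, 27, 20, 11, 12]


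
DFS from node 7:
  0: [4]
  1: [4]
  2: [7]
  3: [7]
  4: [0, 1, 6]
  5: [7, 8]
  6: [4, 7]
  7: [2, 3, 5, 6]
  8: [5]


Visit 7, push [6, 5, 3, 2]
Visit 2, push []
Visit 3, push []
Visit 5, push [8]
Visit 8, push []
Visit 6, push [4]
Visit 4, push [1, 0]
Visit 0, push []
Visit 1, push []

DFS order: [7, 2, 3, 5, 8, 6, 4, 0, 1]


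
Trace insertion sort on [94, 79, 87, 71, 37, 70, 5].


Initial: [94, 79, 87, 71, 37, 70, 5]
Insert 79: [79, 94, 87, 71, 37, 70, 5]
Insert 87: [79, 87, 94, 71, 37, 70, 5]
Insert 71: [71, 79, 87, 94, 37, 70, 5]
Insert 37: [37, 71, 79, 87, 94, 70, 5]
Insert 70: [37, 70, 71, 79, 87, 94, 5]
Insert 5: [5, 37, 70, 71, 79, 87, 94]

Sorted: [5, 37, 70, 71, 79, 87, 94]


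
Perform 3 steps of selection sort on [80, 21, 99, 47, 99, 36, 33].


Initial: [80, 21, 99, 47, 99, 36, 33]
Step 1: min=21 at 1
  Swap: [21, 80, 99, 47, 99, 36, 33]
Step 2: min=33 at 6
  Swap: [21, 33, 99, 47, 99, 36, 80]
Step 3: min=36 at 5
  Swap: [21, 33, 36, 47, 99, 99, 80]

After 3 steps: [21, 33, 36, 47, 99, 99, 80]


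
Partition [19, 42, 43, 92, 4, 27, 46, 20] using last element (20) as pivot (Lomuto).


Pivot: 20
  19 <= 20: advance i (no swap)
  4 <= 20: swap -> [19, 4, 43, 92, 42, 27, 46, 20]
Place pivot at 2: [19, 4, 20, 92, 42, 27, 46, 43]

Partitioned: [19, 4, 20, 92, 42, 27, 46, 43]
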